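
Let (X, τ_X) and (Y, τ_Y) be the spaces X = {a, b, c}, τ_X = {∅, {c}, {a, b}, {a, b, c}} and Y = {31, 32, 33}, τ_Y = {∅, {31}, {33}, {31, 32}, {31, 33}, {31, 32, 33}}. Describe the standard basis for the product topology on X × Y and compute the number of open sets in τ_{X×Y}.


Basis B = {∅ × ∅, {c} × {31}, {c} × {33}, {a, b} × {31}, {a, b} × {33}, {c} × {31, 32}, {c} × {31, 33}, {a, b, c} × {31}, {a, b, c} × {33}, {c} × {31, 32, 33}, {a, b} × {31, 32}, {a, b} × {31, 33}, {a, b} × {31, 32, 33}, {a, b, c} × {31, 32}, {a, b, c} × {31, 33}, {a, b, c} × {31, 32, 33}}; |τ_{X×Y}| = 36.

Enumerate products U × V with U ∈ τ_X, V ∈ τ_Y (deduplicated):
  ∅ × ∅ = {} (∅)
  {c} × {31} = {(c,31)}
  {c} × {33} = {(c,33)}
  {a, b} × {31} = {(a,31), (b,31)}
  {a, b} × {33} = {(a,33), (b,33)}
  {c} × {31, 32} = {(c,31), (c,32)}
  {c} × {31, 33} = {(c,31), (c,33)}
  {a, b, c} × {31} = {(a,31), (b,31), (c,31)}
  {a, b, c} × {33} = {(a,33), (b,33), (c,33)}
  {c} × {31, 32, 33} = {(c,31), (c,32), (c,33)}
  {a, b} × {31, 32} = {(a,31), (a,32), (b,31), (b,32)}
  {a, b} × {31, 33} = {(a,31), (a,33), (b,31), (b,33)}
  {a, b} × {31, 32, 33} = {(a,31), (a,32), (a,33), (b,31), (b,32), (b,33)}
  {a, b, c} × {31, 32} = {(a,31), (a,32), (b,31), (b,32), (c,31), (c,32)}
  {a, b, c} × {31, 33} = {(a,31), (a,33), (b,31), (b,33), (c,31), (c,33)}
  {a, b, c} × {31, 32, 33} = {(a,31), (a,32), (a,33), (b,31), (b,32), (b,33), (c,31), (c,32), (c,33)}
These 16 distinct sets form the basis B.
Close under arbitrary unions to get τ_{X×Y}; counting gives |τ_{X×Y}| = 36.


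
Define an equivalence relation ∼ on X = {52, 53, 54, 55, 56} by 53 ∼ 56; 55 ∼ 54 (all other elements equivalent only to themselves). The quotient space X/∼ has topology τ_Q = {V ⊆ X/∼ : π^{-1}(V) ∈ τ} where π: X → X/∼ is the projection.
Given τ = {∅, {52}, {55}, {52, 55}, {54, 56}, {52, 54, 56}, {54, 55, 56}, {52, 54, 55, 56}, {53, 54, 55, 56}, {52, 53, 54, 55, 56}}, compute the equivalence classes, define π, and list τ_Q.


X/∼ = {[52], [53=56], [54=55]}; |τ_Q| = 4.

Equivalence classes: [52], [53=56], [54=55].
Quotient map π: X → X/∼ sends 52 ↦ [52], 53 ↦ [53=56], 54 ↦ [54=55], 55 ↦ [54=55], 56 ↦ [53=56].
For each subset V ⊆ X/∼, compute π^{-1}(V) ⊆ X and check whether π^{-1}(V) ∈ τ. V is open in τ_Q iff π^{-1}(V) ∈ τ.
  V = {}: π^{-1}(V) = ∅ ∈ τ ✓.
  V = {[52]}: π^{-1}(V) = {52} ∈ τ ✓.
  V = {[53=56]}: π^{-1}(V) = {53, 56} ∉ τ ✗.
  V = {[52], [53=56]}: π^{-1}(V) = {52, 53, 56} ∉ τ ✗.
  V = {[54=55]}: π^{-1}(V) = {54, 55} ∉ τ ✗.
  V = {[52], [54=55]}: π^{-1}(V) = {52, 54, 55} ∉ τ ✗.
  V = {[53=56], [54=55]}: π^{-1}(V) = {53, 54, 55, 56} ∈ τ ✓.
  V = {[52], [53=56], [54=55]}: π^{-1}(V) = {52, 53, 54, 55, 56} ∈ τ ✓.
Open sets in the quotient: τ_Q = {{}, {[52]}, {[53=56], [54=55]}, {[52], [53=56], [54=55]}} (4 elements).


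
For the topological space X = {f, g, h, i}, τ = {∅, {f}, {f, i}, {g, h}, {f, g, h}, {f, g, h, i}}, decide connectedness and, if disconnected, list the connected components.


(X, τ) is disconnected; components = [{f, i}, {g, h}].

Find clopen sets (U ∈ τ with X ∖ U ∈ τ):
  U = ∅, X ∖ U = {f, g, h, i} — both open, so U is clopen.
  U = {f, i}, X ∖ U = {g, h} — both open, so U is clopen.
  U = {g, h}, X ∖ U = {f, i} — both open, so U is clopen.
  U = {f, g, h, i}, X ∖ U = ∅ — both open, so U is clopen.
Nontrivial clopen(s) exist: e.g. {g, h}. So (X, τ) is disconnected.
Compute connected components by grouping points that agree on all clopens:
  component: {f, i}
  component: {g, h}


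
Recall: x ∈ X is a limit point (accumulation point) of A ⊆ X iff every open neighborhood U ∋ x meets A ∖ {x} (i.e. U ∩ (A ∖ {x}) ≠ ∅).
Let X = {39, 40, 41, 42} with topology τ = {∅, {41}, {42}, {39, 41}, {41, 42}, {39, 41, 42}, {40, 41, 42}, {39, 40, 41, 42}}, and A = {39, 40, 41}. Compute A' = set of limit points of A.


A' = {39, 40}

For each x ∈ X, list the open sets U ∈ τ with x ∈ U, then check whether U ∩ (A ∖ {x}) ≠ ∅ for every such U.
  x = 39: opens ∋ x are {39, 41}, {39, 41, 42}, {39, 40, 41, 42}; each meets A ∖ {39}, so x IS a limit point.
  x = 40: opens ∋ x are {40, 41, 42}, {39, 40, 41, 42}; each meets A ∖ {40}, so x IS a limit point.
  x = 41: open {41} ∋ x has {41} ∩ (A ∖ {41}) = ∅, so x is NOT a limit point.
  x = 42: open {42} ∋ x has {42} ∩ (A ∖ {42}) = ∅, so x is NOT a limit point.
Collecting: A' = {39, 40}.


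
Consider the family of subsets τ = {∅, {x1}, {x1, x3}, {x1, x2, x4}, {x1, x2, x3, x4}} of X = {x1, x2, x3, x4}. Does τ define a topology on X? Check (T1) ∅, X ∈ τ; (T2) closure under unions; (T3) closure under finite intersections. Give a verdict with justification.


τ IS a topology on X.

Axiom (T1): ∅ ∈ τ? Yes; X ∈ τ? Yes.
Axiom (T2/T3): check pairwise unions and intersections of members of τ.
All pairwise intersections and unions checked — each lies in τ. Therefore τ satisfies (T1), (T2), (T3): it IS a topology on X.


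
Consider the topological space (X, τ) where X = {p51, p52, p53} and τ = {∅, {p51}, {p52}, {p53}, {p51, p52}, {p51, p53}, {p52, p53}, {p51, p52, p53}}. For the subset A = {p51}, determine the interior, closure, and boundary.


int(A) = {p51}, cl(A) = {p51}, ∂A = ∅.

Closed sets in (X, τ) are complements of opens:
  closed(X, τ) = {∅, {p51}, {p52}, {p53}, {p51, p52}, {p51, p53}, {p52, p53}, {p51, p52, p53}}.
int(A) = ⋃ {U ∈ τ : U ⊆ A}. Opens contained in A: ∅, {p51}.
Taking the union of these: int(A) = {p51}.
cl(A) = ⋂ {C closed : A ⊆ C}. Closed sets containing A: {p51}, {p51, p52}, {p51, p53}, {p51, p52, p53}.
Intersecting these: cl(A) = {p51}.
∂A = cl(A) ∖ int(A) = {p51} ∖ {p51} = ∅.


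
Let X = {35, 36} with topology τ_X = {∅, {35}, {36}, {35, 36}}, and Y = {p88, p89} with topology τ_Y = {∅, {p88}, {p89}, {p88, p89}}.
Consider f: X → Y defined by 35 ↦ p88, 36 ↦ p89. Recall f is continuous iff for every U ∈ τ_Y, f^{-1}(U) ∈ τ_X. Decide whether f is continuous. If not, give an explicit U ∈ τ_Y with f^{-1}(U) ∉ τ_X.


f IS continuous.

Compute f^{-1}(U) for each U ∈ τ_Y:
  U = ∅: f^{-1}(U) = ∅ ∈ τ_X ✓.
  U = {p88}: f^{-1}(U) = {35} ∈ τ_X ✓.
  U = {p89}: f^{-1}(U) = {36} ∈ τ_X ✓.
  U = {p88, p89}: f^{-1}(U) = {35, 36} ∈ τ_X ✓.
Every preimage lies in τ_X, so f IS continuous.


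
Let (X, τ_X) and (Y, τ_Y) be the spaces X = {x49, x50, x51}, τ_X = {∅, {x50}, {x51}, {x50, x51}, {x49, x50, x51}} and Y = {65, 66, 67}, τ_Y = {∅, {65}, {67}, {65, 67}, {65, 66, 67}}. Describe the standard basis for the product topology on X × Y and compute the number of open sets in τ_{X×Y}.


Basis B = {∅ × ∅, {x50} × {65}, {x50} × {67}, {x51} × {65}, {x51} × {67}, {x50} × {65, 67}, {x50, x51} × {65}, {x50, x51} × {67}, {x51} × {65, 67}, {x49, x50, x51} × {65}, {x49, x50, x51} × {67}, {x50} × {65, 66, 67}, {x51} × {65, 66, 67}, {x50, x51} × {65, 67}, {x49, x50, x51} × {65, 67}, {x50, x51} × {65, 66, 67}, {x49, x50, x51} × {65, 66, 67}}; |τ_{X×Y}| = 48.

Enumerate products U × V with U ∈ τ_X, V ∈ τ_Y (deduplicated):
  ∅ × ∅ = {} (∅)
  {x50} × {65} = {(x50,65)}
  {x50} × {67} = {(x50,67)}
  {x51} × {65} = {(x51,65)}
  {x51} × {67} = {(x51,67)}
  {x50} × {65, 67} = {(x50,65), (x50,67)}
  {x50, x51} × {65} = {(x50,65), (x51,65)}
  {x50, x51} × {67} = {(x50,67), (x51,67)}
  {x51} × {65, 67} = {(x51,65), (x51,67)}
  {x49, x50, x51} × {65} = {(x49,65), (x50,65), (x51,65)}
  {x49, x50, x51} × {67} = {(x49,67), (x50,67), (x51,67)}
  {x50} × {65, 66, 67} = {(x50,65), (x50,66), (x50,67)}
  {x51} × {65, 66, 67} = {(x51,65), (x51,66), (x51,67)}
  {x50, x51} × {65, 67} = {(x50,65), (x50,67), (x51,65), (x51,67)}
  {x49, x50, x51} × {65, 67} = {(x49,65), (x49,67), (x50,65), (x50,67), (x51,65), (x51,67)}
  {x50, x51} × {65, 66, 67} = {(x50,65), (x50,66), (x50,67), (x51,65), (x51,66), (x51,67)}
  {x49, x50, x51} × {65, 66, 67} = {(x49,65), (x49,66), (x49,67), (x50,65), (x50,66), (x50,67), (x51,65), (x51,66), (x51,67)}
These 17 distinct sets form the basis B.
Close under arbitrary unions to get τ_{X×Y}; counting gives |τ_{X×Y}| = 48.


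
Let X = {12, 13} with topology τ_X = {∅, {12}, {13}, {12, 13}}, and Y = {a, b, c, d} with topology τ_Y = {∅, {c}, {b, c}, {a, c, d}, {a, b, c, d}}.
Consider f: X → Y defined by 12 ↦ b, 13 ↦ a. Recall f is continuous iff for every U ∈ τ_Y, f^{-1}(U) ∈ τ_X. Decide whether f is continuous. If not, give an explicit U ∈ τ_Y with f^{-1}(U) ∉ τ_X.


f IS continuous.

Compute f^{-1}(U) for each U ∈ τ_Y:
  U = ∅: f^{-1}(U) = ∅ ∈ τ_X ✓.
  U = {c}: f^{-1}(U) = ∅ ∈ τ_X ✓.
  U = {b, c}: f^{-1}(U) = {12} ∈ τ_X ✓.
  U = {a, c, d}: f^{-1}(U) = {13} ∈ τ_X ✓.
  U = {a, b, c, d}: f^{-1}(U) = {12, 13} ∈ τ_X ✓.
Every preimage lies in τ_X, so f IS continuous.


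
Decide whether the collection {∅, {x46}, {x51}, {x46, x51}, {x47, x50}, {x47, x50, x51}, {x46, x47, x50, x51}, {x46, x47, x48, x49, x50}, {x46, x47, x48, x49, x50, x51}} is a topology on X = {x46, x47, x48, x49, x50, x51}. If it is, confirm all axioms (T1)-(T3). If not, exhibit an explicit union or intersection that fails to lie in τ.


τ is NOT a topology on X.

Axiom (T1): ∅ ∈ τ? Yes; X ∈ τ? Yes.
Axiom (T2/T3): check pairwise unions and intersections of members of τ.
Counterexample for (T2): {x46} ∪ {x47, x50} = {x46, x47, x50} ∉ τ. Therefore τ is NOT a topology.


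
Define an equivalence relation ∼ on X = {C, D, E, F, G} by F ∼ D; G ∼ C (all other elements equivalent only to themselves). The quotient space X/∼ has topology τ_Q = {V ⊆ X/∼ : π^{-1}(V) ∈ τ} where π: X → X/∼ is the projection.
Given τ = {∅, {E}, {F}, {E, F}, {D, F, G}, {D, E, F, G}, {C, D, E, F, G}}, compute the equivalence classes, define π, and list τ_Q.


X/∼ = {[C=G], [D=F], [E]}; |τ_Q| = 3.

Equivalence classes: [C=G], [D=F], [E].
Quotient map π: X → X/∼ sends C ↦ [C=G], D ↦ [D=F], E ↦ [E], F ↦ [D=F], G ↦ [C=G].
For each subset V ⊆ X/∼, compute π^{-1}(V) ⊆ X and check whether π^{-1}(V) ∈ τ. V is open in τ_Q iff π^{-1}(V) ∈ τ.
  V = {}: π^{-1}(V) = ∅ ∈ τ ✓.
  V = {[C=G]}: π^{-1}(V) = {C, G} ∉ τ ✗.
  V = {[D=F]}: π^{-1}(V) = {D, F} ∉ τ ✗.
  V = {[C=G], [D=F]}: π^{-1}(V) = {C, D, F, G} ∉ τ ✗.
  V = {[E]}: π^{-1}(V) = {E} ∈ τ ✓.
  V = {[C=G], [E]}: π^{-1}(V) = {C, E, G} ∉ τ ✗.
  V = {[D=F], [E]}: π^{-1}(V) = {D, E, F} ∉ τ ✗.
  V = {[C=G], [D=F], [E]}: π^{-1}(V) = {C, D, E, F, G} ∈ τ ✓.
Open sets in the quotient: τ_Q = {{}, {[E]}, {[C=G], [D=F], [E]}} (3 elements).


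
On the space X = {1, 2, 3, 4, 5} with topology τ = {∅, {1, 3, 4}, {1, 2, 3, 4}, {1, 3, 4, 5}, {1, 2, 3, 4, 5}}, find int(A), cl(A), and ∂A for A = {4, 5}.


int(A) = ∅, cl(A) = {1, 2, 3, 4, 5}, ∂A = {1, 2, 3, 4, 5}.

Closed sets in (X, τ) are complements of opens:
  closed(X, τ) = {∅, {2}, {5}, {2, 5}, {1, 2, 3, 4, 5}}.
int(A) = ⋃ {U ∈ τ : U ⊆ A}. Opens contained in A: ∅.
Taking the union of these: int(A) = ∅.
cl(A) = ⋂ {C closed : A ⊆ C}. Closed sets containing A: {1, 2, 3, 4, 5}.
Intersecting these: cl(A) = {1, 2, 3, 4, 5}.
∂A = cl(A) ∖ int(A) = {1, 2, 3, 4, 5} ∖ ∅ = {1, 2, 3, 4, 5}.


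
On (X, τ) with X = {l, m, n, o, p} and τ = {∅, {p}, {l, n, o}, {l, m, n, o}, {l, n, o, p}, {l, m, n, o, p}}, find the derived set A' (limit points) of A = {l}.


A' = {m, n, o}

For each x ∈ X, list the open sets U ∈ τ with x ∈ U, then check whether U ∩ (A ∖ {x}) ≠ ∅ for every such U.
  x = l: open {l, n, o} ∋ x has {l, n, o} ∩ (A ∖ {l}) = ∅, so x is NOT a limit point.
  x = m: opens ∋ x are {l, m, n, o}, {l, m, n, o, p}; each meets A ∖ {m}, so x IS a limit point.
  x = n: opens ∋ x are {l, n, o}, {l, m, n, o}, {l, n, o, p}, {l, m, n, o, p}; each meets A ∖ {n}, so x IS a limit point.
  x = o: opens ∋ x are {l, n, o}, {l, m, n, o}, {l, n, o, p}, {l, m, n, o, p}; each meets A ∖ {o}, so x IS a limit point.
  x = p: open {p} ∋ x has {p} ∩ (A ∖ {p}) = ∅, so x is NOT a limit point.
Collecting: A' = {m, n, o}.


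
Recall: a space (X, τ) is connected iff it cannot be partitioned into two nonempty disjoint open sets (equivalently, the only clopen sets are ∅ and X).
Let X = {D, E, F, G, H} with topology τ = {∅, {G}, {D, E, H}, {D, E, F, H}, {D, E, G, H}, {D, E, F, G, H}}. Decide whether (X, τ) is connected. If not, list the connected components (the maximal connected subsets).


(X, τ) is disconnected; components = [{G}, {D, E, F, H}].

Find clopen sets (U ∈ τ with X ∖ U ∈ τ):
  U = ∅, X ∖ U = {D, E, F, G, H} — both open, so U is clopen.
  U = {G}, X ∖ U = {D, E, F, H} — both open, so U is clopen.
  U = {D, E, F, H}, X ∖ U = {G} — both open, so U is clopen.
  U = {D, E, F, G, H}, X ∖ U = ∅ — both open, so U is clopen.
Nontrivial clopen(s) exist: e.g. {D, E, F, H}. So (X, τ) is disconnected.
Compute connected components by grouping points that agree on all clopens:
  component: {G}
  component: {D, E, F, H}


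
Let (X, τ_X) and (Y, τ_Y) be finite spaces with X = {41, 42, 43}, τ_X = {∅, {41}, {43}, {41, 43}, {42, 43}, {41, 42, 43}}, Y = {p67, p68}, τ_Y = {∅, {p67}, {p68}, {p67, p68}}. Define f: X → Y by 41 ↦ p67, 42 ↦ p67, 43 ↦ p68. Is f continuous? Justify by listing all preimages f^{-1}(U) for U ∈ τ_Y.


f is NOT continuous.

Compute f^{-1}(U) for each U ∈ τ_Y:
  U = ∅: f^{-1}(U) = ∅ ∈ τ_X ✓.
  U = {p67}: f^{-1}(U) = {41, 42} ∉ τ_X ✗.
  U = {p68}: f^{-1}(U) = {43} ∈ τ_X ✓.
  U = {p67, p68}: f^{-1}(U) = {41, 42, 43} ∈ τ_X ✓.
Found U = {p67} with f^{-1}(U) = {41, 42} not in τ_X. Therefore f is NOT continuous.


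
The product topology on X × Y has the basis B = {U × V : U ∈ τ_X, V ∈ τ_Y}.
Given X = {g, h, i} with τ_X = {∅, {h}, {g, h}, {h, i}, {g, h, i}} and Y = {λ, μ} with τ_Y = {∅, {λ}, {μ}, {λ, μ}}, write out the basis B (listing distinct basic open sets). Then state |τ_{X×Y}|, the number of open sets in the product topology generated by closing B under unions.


Basis B = {∅ × ∅, {h} × {λ}, {h} × {μ}, {g, h} × {λ}, {g, h} × {μ}, {h} × {λ, μ}, {h, i} × {λ}, {h, i} × {μ}, {g, h, i} × {λ}, {g, h, i} × {μ}, {g, h} × {λ, μ}, {h, i} × {λ, μ}, {g, h, i} × {λ, μ}}; |τ_{X×Y}| = 25.

Enumerate products U × V with U ∈ τ_X, V ∈ τ_Y (deduplicated):
  ∅ × ∅ = {} (∅)
  {h} × {λ} = {(h,λ)}
  {h} × {μ} = {(h,μ)}
  {g, h} × {λ} = {(g,λ), (h,λ)}
  {g, h} × {μ} = {(g,μ), (h,μ)}
  {h} × {λ, μ} = {(h,λ), (h,μ)}
  {h, i} × {λ} = {(h,λ), (i,λ)}
  {h, i} × {μ} = {(h,μ), (i,μ)}
  {g, h, i} × {λ} = {(g,λ), (h,λ), (i,λ)}
  {g, h, i} × {μ} = {(g,μ), (h,μ), (i,μ)}
  {g, h} × {λ, μ} = {(g,λ), (g,μ), (h,λ), (h,μ)}
  {h, i} × {λ, μ} = {(h,λ), (h,μ), (i,λ), (i,μ)}
  {g, h, i} × {λ, μ} = {(g,λ), (g,μ), (h,λ), (h,μ), (i,λ), (i,μ)}
These 13 distinct sets form the basis B.
Close under arbitrary unions to get τ_{X×Y}; counting gives |τ_{X×Y}| = 25.


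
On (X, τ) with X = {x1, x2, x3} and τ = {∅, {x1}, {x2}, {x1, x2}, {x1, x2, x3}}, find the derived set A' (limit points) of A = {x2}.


A' = {x3}

For each x ∈ X, list the open sets U ∈ τ with x ∈ U, then check whether U ∩ (A ∖ {x}) ≠ ∅ for every such U.
  x = x1: open {x1} ∋ x has {x1} ∩ (A ∖ {x1}) = ∅, so x is NOT a limit point.
  x = x2: open {x2} ∋ x has {x2} ∩ (A ∖ {x2}) = ∅, so x is NOT a limit point.
  x = x3: opens ∋ x are {x1, x2, x3}; each meets A ∖ {x3}, so x IS a limit point.
Collecting: A' = {x3}.


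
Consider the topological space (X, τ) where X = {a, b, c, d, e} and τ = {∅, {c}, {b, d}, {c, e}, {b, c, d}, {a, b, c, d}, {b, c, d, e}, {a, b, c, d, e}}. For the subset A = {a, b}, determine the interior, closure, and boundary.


int(A) = ∅, cl(A) = {a, b, d}, ∂A = {a, b, d}.

Closed sets in (X, τ) are complements of opens:
  closed(X, τ) = {∅, {a}, {e}, {a, e}, {a, b, d}, {a, c, e}, {a, b, d, e}, {a, b, c, d, e}}.
int(A) = ⋃ {U ∈ τ : U ⊆ A}. Opens contained in A: ∅.
Taking the union of these: int(A) = ∅.
cl(A) = ⋂ {C closed : A ⊆ C}. Closed sets containing A: {a, b, d}, {a, b, d, e}, {a, b, c, d, e}.
Intersecting these: cl(A) = {a, b, d}.
∂A = cl(A) ∖ int(A) = {a, b, d} ∖ ∅ = {a, b, d}.


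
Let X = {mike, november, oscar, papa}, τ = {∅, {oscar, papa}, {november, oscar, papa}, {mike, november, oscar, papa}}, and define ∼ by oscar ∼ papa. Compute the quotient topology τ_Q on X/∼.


X/∼ = {[mike], [november], [oscar=papa]}; |τ_Q| = 4.

Equivalence classes: [mike], [november], [oscar=papa].
Quotient map π: X → X/∼ sends mike ↦ [mike], november ↦ [november], oscar ↦ [oscar=papa], papa ↦ [oscar=papa].
For each subset V ⊆ X/∼, compute π^{-1}(V) ⊆ X and check whether π^{-1}(V) ∈ τ. V is open in τ_Q iff π^{-1}(V) ∈ τ.
  V = {}: π^{-1}(V) = ∅ ∈ τ ✓.
  V = {[mike]}: π^{-1}(V) = {mike} ∉ τ ✗.
  V = {[november]}: π^{-1}(V) = {november} ∉ τ ✗.
  V = {[mike], [november]}: π^{-1}(V) = {mike, november} ∉ τ ✗.
  V = {[oscar=papa]}: π^{-1}(V) = {oscar, papa} ∈ τ ✓.
  V = {[mike], [oscar=papa]}: π^{-1}(V) = {mike, oscar, papa} ∉ τ ✗.
  V = {[november], [oscar=papa]}: π^{-1}(V) = {november, oscar, papa} ∈ τ ✓.
  V = {[mike], [november], [oscar=papa]}: π^{-1}(V) = {mike, november, oscar, papa} ∈ τ ✓.
Open sets in the quotient: τ_Q = {{}, {[oscar=papa]}, {[november], [oscar=papa]}, {[mike], [november], [oscar=papa]}} (4 elements).


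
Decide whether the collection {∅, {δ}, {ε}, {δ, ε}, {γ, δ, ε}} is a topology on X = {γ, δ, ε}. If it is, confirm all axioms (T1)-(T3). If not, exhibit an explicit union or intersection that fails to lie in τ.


τ IS a topology on X.

Axiom (T1): ∅ ∈ τ? Yes; X ∈ τ? Yes.
Axiom (T2/T3): check pairwise unions and intersections of members of τ.
All pairwise intersections and unions checked — each lies in τ. Therefore τ satisfies (T1), (T2), (T3): it IS a topology on X.


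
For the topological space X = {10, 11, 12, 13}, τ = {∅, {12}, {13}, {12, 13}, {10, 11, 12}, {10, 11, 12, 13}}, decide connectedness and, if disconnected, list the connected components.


(X, τ) is disconnected; components = [{13}, {10, 11, 12}].

Find clopen sets (U ∈ τ with X ∖ U ∈ τ):
  U = ∅, X ∖ U = {10, 11, 12, 13} — both open, so U is clopen.
  U = {13}, X ∖ U = {10, 11, 12} — both open, so U is clopen.
  U = {10, 11, 12}, X ∖ U = {13} — both open, so U is clopen.
  U = {10, 11, 12, 13}, X ∖ U = ∅ — both open, so U is clopen.
Nontrivial clopen(s) exist: e.g. {13}. So (X, τ) is disconnected.
Compute connected components by grouping points that agree on all clopens:
  component: {13}
  component: {10, 11, 12}


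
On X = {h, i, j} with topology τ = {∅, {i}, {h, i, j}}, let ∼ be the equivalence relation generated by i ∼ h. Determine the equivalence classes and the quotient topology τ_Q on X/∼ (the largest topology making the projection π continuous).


X/∼ = {[h=i], [j]}; |τ_Q| = 2.

Equivalence classes: [h=i], [j].
Quotient map π: X → X/∼ sends h ↦ [h=i], i ↦ [h=i], j ↦ [j].
For each subset V ⊆ X/∼, compute π^{-1}(V) ⊆ X and check whether π^{-1}(V) ∈ τ. V is open in τ_Q iff π^{-1}(V) ∈ τ.
  V = {}: π^{-1}(V) = ∅ ∈ τ ✓.
  V = {[h=i]}: π^{-1}(V) = {h, i} ∉ τ ✗.
  V = {[j]}: π^{-1}(V) = {j} ∉ τ ✗.
  V = {[h=i], [j]}: π^{-1}(V) = {h, i, j} ∈ τ ✓.
Open sets in the quotient: τ_Q = {{}, {[h=i], [j]}} (2 elements).


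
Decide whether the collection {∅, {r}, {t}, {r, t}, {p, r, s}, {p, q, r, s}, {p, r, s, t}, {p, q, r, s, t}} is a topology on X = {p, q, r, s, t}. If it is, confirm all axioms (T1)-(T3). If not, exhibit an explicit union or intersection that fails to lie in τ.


τ IS a topology on X.

Axiom (T1): ∅ ∈ τ? Yes; X ∈ τ? Yes.
Axiom (T2/T3): check pairwise unions and intersections of members of τ.
All pairwise intersections and unions checked — each lies in τ. Therefore τ satisfies (T1), (T2), (T3): it IS a topology on X.


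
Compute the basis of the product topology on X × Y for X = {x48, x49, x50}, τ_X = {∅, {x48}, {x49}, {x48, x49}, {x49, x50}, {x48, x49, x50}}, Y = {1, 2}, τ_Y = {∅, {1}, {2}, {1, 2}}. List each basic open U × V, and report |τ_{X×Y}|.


Basis B = {∅ × ∅, {x48} × {1}, {x48} × {2}, {x49} × {1}, {x49} × {2}, {x48} × {1, 2}, {x48, x49} × {1}, {x48, x49} × {2}, {x49} × {1, 2}, {x49, x50} × {1}, {x49, x50} × {2}, {x48, x49, x50} × {1}, {x48, x49, x50} × {2}, {x48, x49} × {1, 2}, {x49, x50} × {1, 2}, {x48, x49, x50} × {1, 2}}; |τ_{X×Y}| = 36.

Enumerate products U × V with U ∈ τ_X, V ∈ τ_Y (deduplicated):
  ∅ × ∅ = {} (∅)
  {x48} × {1} = {(x48,1)}
  {x48} × {2} = {(x48,2)}
  {x49} × {1} = {(x49,1)}
  {x49} × {2} = {(x49,2)}
  {x48} × {1, 2} = {(x48,1), (x48,2)}
  {x48, x49} × {1} = {(x48,1), (x49,1)}
  {x48, x49} × {2} = {(x48,2), (x49,2)}
  {x49} × {1, 2} = {(x49,1), (x49,2)}
  {x49, x50} × {1} = {(x49,1), (x50,1)}
  {x49, x50} × {2} = {(x49,2), (x50,2)}
  {x48, x49, x50} × {1} = {(x48,1), (x49,1), (x50,1)}
  {x48, x49, x50} × {2} = {(x48,2), (x49,2), (x50,2)}
  {x48, x49} × {1, 2} = {(x48,1), (x48,2), (x49,1), (x49,2)}
  {x49, x50} × {1, 2} = {(x49,1), (x49,2), (x50,1), (x50,2)}
  {x48, x49, x50} × {1, 2} = {(x48,1), (x48,2), (x49,1), (x49,2), (x50,1), (x50,2)}
These 16 distinct sets form the basis B.
Close under arbitrary unions to get τ_{X×Y}; counting gives |τ_{X×Y}| = 36.


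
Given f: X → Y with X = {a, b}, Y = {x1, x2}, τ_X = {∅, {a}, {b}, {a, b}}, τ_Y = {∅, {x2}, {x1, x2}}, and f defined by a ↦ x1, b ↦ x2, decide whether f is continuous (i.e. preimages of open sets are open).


f IS continuous.

Compute f^{-1}(U) for each U ∈ τ_Y:
  U = ∅: f^{-1}(U) = ∅ ∈ τ_X ✓.
  U = {x2}: f^{-1}(U) = {b} ∈ τ_X ✓.
  U = {x1, x2}: f^{-1}(U) = {a, b} ∈ τ_X ✓.
Every preimage lies in τ_X, so f IS continuous.


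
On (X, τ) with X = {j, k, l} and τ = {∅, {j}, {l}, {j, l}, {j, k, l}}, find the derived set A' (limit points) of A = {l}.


A' = {k}

For each x ∈ X, list the open sets U ∈ τ with x ∈ U, then check whether U ∩ (A ∖ {x}) ≠ ∅ for every such U.
  x = j: open {j} ∋ x has {j} ∩ (A ∖ {j}) = ∅, so x is NOT a limit point.
  x = k: opens ∋ x are {j, k, l}; each meets A ∖ {k}, so x IS a limit point.
  x = l: open {l} ∋ x has {l} ∩ (A ∖ {l}) = ∅, so x is NOT a limit point.
Collecting: A' = {k}.


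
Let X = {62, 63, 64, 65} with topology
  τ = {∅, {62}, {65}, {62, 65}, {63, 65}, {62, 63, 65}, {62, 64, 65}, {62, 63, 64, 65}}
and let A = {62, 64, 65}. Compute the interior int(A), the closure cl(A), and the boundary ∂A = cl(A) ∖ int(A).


int(A) = {62, 64, 65}, cl(A) = {62, 63, 64, 65}, ∂A = {63}.

Closed sets in (X, τ) are complements of opens:
  closed(X, τ) = {∅, {63}, {64}, {62, 64}, {63, 64}, {62, 63, 64}, {63, 64, 65}, {62, 63, 64, 65}}.
int(A) = ⋃ {U ∈ τ : U ⊆ A}. Opens contained in A: ∅, {62}, {65}, {62, 65}, {62, 64, 65}.
Taking the union of these: int(A) = {62, 64, 65}.
cl(A) = ⋂ {C closed : A ⊆ C}. Closed sets containing A: {62, 63, 64, 65}.
Intersecting these: cl(A) = {62, 63, 64, 65}.
∂A = cl(A) ∖ int(A) = {62, 63, 64, 65} ∖ {62, 64, 65} = {63}.


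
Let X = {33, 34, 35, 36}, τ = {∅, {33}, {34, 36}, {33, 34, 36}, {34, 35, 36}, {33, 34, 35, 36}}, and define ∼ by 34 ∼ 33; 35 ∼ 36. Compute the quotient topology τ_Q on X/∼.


X/∼ = {[33=34], [35=36]}; |τ_Q| = 2.

Equivalence classes: [33=34], [35=36].
Quotient map π: X → X/∼ sends 33 ↦ [33=34], 34 ↦ [33=34], 35 ↦ [35=36], 36 ↦ [35=36].
For each subset V ⊆ X/∼, compute π^{-1}(V) ⊆ X and check whether π^{-1}(V) ∈ τ. V is open in τ_Q iff π^{-1}(V) ∈ τ.
  V = {}: π^{-1}(V) = ∅ ∈ τ ✓.
  V = {[33=34]}: π^{-1}(V) = {33, 34} ∉ τ ✗.
  V = {[35=36]}: π^{-1}(V) = {35, 36} ∉ τ ✗.
  V = {[33=34], [35=36]}: π^{-1}(V) = {33, 34, 35, 36} ∈ τ ✓.
Open sets in the quotient: τ_Q = {{}, {[33=34], [35=36]}} (2 elements).


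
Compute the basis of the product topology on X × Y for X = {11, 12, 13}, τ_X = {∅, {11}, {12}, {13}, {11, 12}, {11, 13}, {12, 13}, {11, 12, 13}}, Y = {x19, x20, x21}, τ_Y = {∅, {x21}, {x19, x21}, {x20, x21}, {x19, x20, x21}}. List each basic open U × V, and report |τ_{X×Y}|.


Basis B = {∅ × ∅, {11} × {x21}, {12} × {x21}, {13} × {x21}, {11} × {x19, x21}, {11} × {x20, x21}, {11, 12} × {x21}, {11, 13} × {x21}, {12} × {x19, x21}, {12} × {x20, x21}, {12, 13} × {x21}, {13} × {x19, x21}, {13} × {x20, x21}, {11} × {x19, x20, x21}, {11, 12, 13} × {x21}, {12} × {x19, x20, x21}, {13} × {x19, x20, x21}, {11, 12} × {x19, x21}, {11, 13} × {x19, x21}, {11, 12} × {x20, x21}, {11, 13} × {x20, x21}, {12, 13} × {x19, x21}, {12, 13} × {x20, x21}, {11, 12} × {x19, x20, x21}, {11, 13} × {x19, x20, x21}, {11, 12, 13} × {x19, x21}, {11, 12, 13} × {x20, x21}, {12, 13} × {x19, x20, x21}, {11, 12, 13} × {x19, x20, x21}}; |τ_{X×Y}| = 125.

Enumerate products U × V with U ∈ τ_X, V ∈ τ_Y (deduplicated):
  ∅ × ∅ = {} (∅)
  {11} × {x21} = {(11,x21)}
  {12} × {x21} = {(12,x21)}
  {13} × {x21} = {(13,x21)}
  {11} × {x19, x21} = {(11,x19), (11,x21)}
  {11} × {x20, x21} = {(11,x20), (11,x21)}
  {11, 12} × {x21} = {(11,x21), (12,x21)}
  {11, 13} × {x21} = {(11,x21), (13,x21)}
  {12} × {x19, x21} = {(12,x19), (12,x21)}
  {12} × {x20, x21} = {(12,x20), (12,x21)}
  {12, 13} × {x21} = {(12,x21), (13,x21)}
  {13} × {x19, x21} = {(13,x19), (13,x21)}
  {13} × {x20, x21} = {(13,x20), (13,x21)}
  {11} × {x19, x20, x21} = {(11,x19), (11,x20), (11,x21)}
  {11, 12, 13} × {x21} = {(11,x21), (12,x21), (13,x21)}
  {12} × {x19, x20, x21} = {(12,x19), (12,x20), (12,x21)}
  {13} × {x19, x20, x21} = {(13,x19), (13,x20), (13,x21)}
  {11, 12} × {x19, x21} = {(11,x19), (11,x21), (12,x19), (12,x21)}
  {11, 13} × {x19, x21} = {(11,x19), (11,x21), (13,x19), (13,x21)}
  {11, 12} × {x20, x21} = {(11,x20), (11,x21), (12,x20), (12,x21)}
  {11, 13} × {x20, x21} = {(11,x20), (11,x21), (13,x20), (13,x21)}
  {12, 13} × {x19, x21} = {(12,x19), (12,x21), (13,x19), (13,x21)}
  {12, 13} × {x20, x21} = {(12,x20), (12,x21), (13,x20), (13,x21)}
  {11, 12} × {x19, x20, x21} = {(11,x19), (11,x20), (11,x21), (12,x19), (12,x20), (12,x21)}
  {11, 13} × {x19, x20, x21} = {(11,x19), (11,x20), (11,x21), (13,x19), (13,x20), (13,x21)}
  {11, 12, 13} × {x19, x21} = {(11,x19), (11,x21), (12,x19), (12,x21), (13,x19), (13,x21)}
  {11, 12, 13} × {x20, x21} = {(11,x20), (11,x21), (12,x20), (12,x21), (13,x20), (13,x21)}
  {12, 13} × {x19, x20, x21} = {(12,x19), (12,x20), (12,x21), (13,x19), (13,x20), (13,x21)}
  {11, 12, 13} × {x19, x20, x21} = {(11,x19), (11,x20), (11,x21), (12,x19), (12,x20), (12,x21), (13,x19), (13,x20), (13,x21)}
These 29 distinct sets form the basis B.
Close under arbitrary unions to get τ_{X×Y}; counting gives |τ_{X×Y}| = 125.


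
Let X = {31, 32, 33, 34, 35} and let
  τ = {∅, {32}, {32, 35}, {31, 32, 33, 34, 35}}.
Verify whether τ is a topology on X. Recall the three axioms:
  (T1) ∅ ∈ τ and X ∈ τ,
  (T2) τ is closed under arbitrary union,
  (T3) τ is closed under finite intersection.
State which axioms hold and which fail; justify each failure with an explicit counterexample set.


τ IS a topology on X.

Axiom (T1): ∅ ∈ τ? Yes; X ∈ τ? Yes.
Axiom (T2/T3): check pairwise unions and intersections of members of τ.
All pairwise intersections and unions checked — each lies in τ. Therefore τ satisfies (T1), (T2), (T3): it IS a topology on X.


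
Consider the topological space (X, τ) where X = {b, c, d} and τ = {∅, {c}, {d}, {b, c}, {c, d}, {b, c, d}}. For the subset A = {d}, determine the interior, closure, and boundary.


int(A) = {d}, cl(A) = {d}, ∂A = ∅.

Closed sets in (X, τ) are complements of opens:
  closed(X, τ) = {∅, {b}, {d}, {b, c}, {b, d}, {b, c, d}}.
int(A) = ⋃ {U ∈ τ : U ⊆ A}. Opens contained in A: ∅, {d}.
Taking the union of these: int(A) = {d}.
cl(A) = ⋂ {C closed : A ⊆ C}. Closed sets containing A: {d}, {b, d}, {b, c, d}.
Intersecting these: cl(A) = {d}.
∂A = cl(A) ∖ int(A) = {d} ∖ {d} = ∅.


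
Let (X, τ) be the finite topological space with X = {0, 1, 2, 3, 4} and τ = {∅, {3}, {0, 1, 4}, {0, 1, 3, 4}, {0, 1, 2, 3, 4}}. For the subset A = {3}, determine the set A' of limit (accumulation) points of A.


A' = {2}

For each x ∈ X, list the open sets U ∈ τ with x ∈ U, then check whether U ∩ (A ∖ {x}) ≠ ∅ for every such U.
  x = 0: open {0, 1, 4} ∋ x has {0, 1, 4} ∩ (A ∖ {0}) = ∅, so x is NOT a limit point.
  x = 1: open {0, 1, 4} ∋ x has {0, 1, 4} ∩ (A ∖ {1}) = ∅, so x is NOT a limit point.
  x = 2: opens ∋ x are {0, 1, 2, 3, 4}; each meets A ∖ {2}, so x IS a limit point.
  x = 3: open {3} ∋ x has {3} ∩ (A ∖ {3}) = ∅, so x is NOT a limit point.
  x = 4: open {0, 1, 4} ∋ x has {0, 1, 4} ∩ (A ∖ {4}) = ∅, so x is NOT a limit point.
Collecting: A' = {2}.


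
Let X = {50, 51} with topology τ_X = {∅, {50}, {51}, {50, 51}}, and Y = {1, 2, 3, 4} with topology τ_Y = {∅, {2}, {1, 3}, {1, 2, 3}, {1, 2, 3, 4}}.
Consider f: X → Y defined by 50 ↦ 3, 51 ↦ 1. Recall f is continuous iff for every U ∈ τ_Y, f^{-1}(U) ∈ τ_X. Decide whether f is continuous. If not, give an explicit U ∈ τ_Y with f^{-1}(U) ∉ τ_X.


f IS continuous.

Compute f^{-1}(U) for each U ∈ τ_Y:
  U = ∅: f^{-1}(U) = ∅ ∈ τ_X ✓.
  U = {2}: f^{-1}(U) = ∅ ∈ τ_X ✓.
  U = {1, 3}: f^{-1}(U) = {50, 51} ∈ τ_X ✓.
  U = {1, 2, 3}: f^{-1}(U) = {50, 51} ∈ τ_X ✓.
  U = {1, 2, 3, 4}: f^{-1}(U) = {50, 51} ∈ τ_X ✓.
Every preimage lies in τ_X, so f IS continuous.


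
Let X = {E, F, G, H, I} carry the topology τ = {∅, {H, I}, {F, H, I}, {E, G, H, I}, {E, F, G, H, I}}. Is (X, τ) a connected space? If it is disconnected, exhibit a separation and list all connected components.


(X, τ) is connected.

Find clopen sets (U ∈ τ with X ∖ U ∈ τ):
  U = ∅, X ∖ U = {E, F, G, H, I} — both open, so U is clopen.
  U = {E, F, G, H, I}, X ∖ U = ∅ — both open, so U is clopen.
Only trivial clopens (∅ and X) exist, so (X, τ) is connected.
Compute connected components by grouping points that agree on all clopens:
  component: {E, F, G, H, I}


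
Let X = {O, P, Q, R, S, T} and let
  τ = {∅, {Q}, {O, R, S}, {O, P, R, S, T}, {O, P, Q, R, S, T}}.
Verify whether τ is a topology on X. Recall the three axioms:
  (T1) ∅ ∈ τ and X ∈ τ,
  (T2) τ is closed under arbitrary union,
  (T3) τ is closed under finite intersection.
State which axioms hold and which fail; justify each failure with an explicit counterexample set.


τ is NOT a topology on X.

Axiom (T1): ∅ ∈ τ? Yes; X ∈ τ? Yes.
Axiom (T2/T3): check pairwise unions and intersections of members of τ.
Counterexample for (T2): {Q} ∪ {O, R, S} = {O, Q, R, S} ∉ τ. Therefore τ is NOT a topology.


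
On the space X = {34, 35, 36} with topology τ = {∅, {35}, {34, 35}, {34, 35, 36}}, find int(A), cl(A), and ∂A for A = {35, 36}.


int(A) = {35}, cl(A) = {34, 35, 36}, ∂A = {34, 36}.

Closed sets in (X, τ) are complements of opens:
  closed(X, τ) = {∅, {36}, {34, 36}, {34, 35, 36}}.
int(A) = ⋃ {U ∈ τ : U ⊆ A}. Opens contained in A: ∅, {35}.
Taking the union of these: int(A) = {35}.
cl(A) = ⋂ {C closed : A ⊆ C}. Closed sets containing A: {34, 35, 36}.
Intersecting these: cl(A) = {34, 35, 36}.
∂A = cl(A) ∖ int(A) = {34, 35, 36} ∖ {35} = {34, 36}.


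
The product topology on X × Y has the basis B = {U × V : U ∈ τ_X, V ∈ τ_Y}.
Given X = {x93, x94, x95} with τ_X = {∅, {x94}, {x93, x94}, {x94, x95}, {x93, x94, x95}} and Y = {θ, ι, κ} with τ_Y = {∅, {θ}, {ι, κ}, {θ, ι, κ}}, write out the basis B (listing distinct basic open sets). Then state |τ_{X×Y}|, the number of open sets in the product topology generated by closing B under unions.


Basis B = {∅ × ∅, {x94} × {θ}, {x93, x94} × {θ}, {x94, x95} × {θ}, {x94} × {ι, κ}, {x93, x94, x95} × {θ}, {x94} × {θ, ι, κ}, {x93, x94} × {ι, κ}, {x94, x95} × {ι, κ}, {x93, x94} × {θ, ι, κ}, {x93, x94, x95} × {ι, κ}, {x94, x95} × {θ, ι, κ}, {x93, x94, x95} × {θ, ι, κ}}; |τ_{X×Y}| = 25.

Enumerate products U × V with U ∈ τ_X, V ∈ τ_Y (deduplicated):
  ∅ × ∅ = {} (∅)
  {x94} × {θ} = {(x94,θ)}
  {x93, x94} × {θ} = {(x93,θ), (x94,θ)}
  {x94, x95} × {θ} = {(x94,θ), (x95,θ)}
  {x94} × {ι, κ} = {(x94,ι), (x94,κ)}
  {x93, x94, x95} × {θ} = {(x93,θ), (x94,θ), (x95,θ)}
  {x94} × {θ, ι, κ} = {(x94,θ), (x94,ι), (x94,κ)}
  {x93, x94} × {ι, κ} = {(x93,ι), (x93,κ), (x94,ι), (x94,κ)}
  {x94, x95} × {ι, κ} = {(x94,ι), (x94,κ), (x95,ι), (x95,κ)}
  {x93, x94} × {θ, ι, κ} = {(x93,θ), (x93,ι), (x93,κ), (x94,θ), (x94,ι), (x94,κ)}
  {x93, x94, x95} × {ι, κ} = {(x93,ι), (x93,κ), (x94,ι), (x94,κ), (x95,ι), (x95,κ)}
  {x94, x95} × {θ, ι, κ} = {(x94,θ), (x94,ι), (x94,κ), (x95,θ), (x95,ι), (x95,κ)}
  {x93, x94, x95} × {θ, ι, κ} = {(x93,θ), (x93,ι), (x93,κ), (x94,θ), (x94,ι), (x94,κ), (x95,θ), (x95,ι), (x95,κ)}
These 13 distinct sets form the basis B.
Close under arbitrary unions to get τ_{X×Y}; counting gives |τ_{X×Y}| = 25.


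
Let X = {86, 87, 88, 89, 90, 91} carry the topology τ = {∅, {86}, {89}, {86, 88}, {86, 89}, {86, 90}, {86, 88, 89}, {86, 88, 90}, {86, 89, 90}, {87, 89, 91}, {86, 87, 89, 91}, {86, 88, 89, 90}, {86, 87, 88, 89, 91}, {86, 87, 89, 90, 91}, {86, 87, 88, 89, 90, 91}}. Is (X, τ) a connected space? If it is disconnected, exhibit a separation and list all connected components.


(X, τ) is disconnected; components = [{86, 88, 90}, {87, 89, 91}].

Find clopen sets (U ∈ τ with X ∖ U ∈ τ):
  U = ∅, X ∖ U = {86, 87, 88, 89, 90, 91} — both open, so U is clopen.
  U = {86, 88, 90}, X ∖ U = {87, 89, 91} — both open, so U is clopen.
  U = {87, 89, 91}, X ∖ U = {86, 88, 90} — both open, so U is clopen.
  U = {86, 87, 88, 89, 90, 91}, X ∖ U = ∅ — both open, so U is clopen.
Nontrivial clopen(s) exist: e.g. {86, 88, 90}. So (X, τ) is disconnected.
Compute connected components by grouping points that agree on all clopens:
  component: {86, 88, 90}
  component: {87, 89, 91}


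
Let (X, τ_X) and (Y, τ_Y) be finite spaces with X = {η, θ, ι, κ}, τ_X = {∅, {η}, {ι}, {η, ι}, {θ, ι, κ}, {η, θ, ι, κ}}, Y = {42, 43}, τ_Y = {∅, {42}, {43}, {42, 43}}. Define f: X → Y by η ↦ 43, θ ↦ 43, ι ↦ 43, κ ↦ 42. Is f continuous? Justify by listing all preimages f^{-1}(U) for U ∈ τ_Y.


f is NOT continuous.

Compute f^{-1}(U) for each U ∈ τ_Y:
  U = ∅: f^{-1}(U) = ∅ ∈ τ_X ✓.
  U = {42}: f^{-1}(U) = {κ} ∉ τ_X ✗.
  U = {43}: f^{-1}(U) = {η, θ, ι} ∉ τ_X ✗.
  U = {42, 43}: f^{-1}(U) = {η, θ, ι, κ} ∈ τ_X ✓.
Found U = {42} with f^{-1}(U) = {κ} not in τ_X. Therefore f is NOT continuous.


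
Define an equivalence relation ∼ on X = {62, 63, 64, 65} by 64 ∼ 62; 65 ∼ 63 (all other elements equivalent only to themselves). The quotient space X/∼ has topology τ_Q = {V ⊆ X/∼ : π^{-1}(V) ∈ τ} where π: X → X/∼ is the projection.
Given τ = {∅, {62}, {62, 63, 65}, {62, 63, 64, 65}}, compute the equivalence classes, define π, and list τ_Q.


X/∼ = {[62=64], [63=65]}; |τ_Q| = 2.

Equivalence classes: [62=64], [63=65].
Quotient map π: X → X/∼ sends 62 ↦ [62=64], 63 ↦ [63=65], 64 ↦ [62=64], 65 ↦ [63=65].
For each subset V ⊆ X/∼, compute π^{-1}(V) ⊆ X and check whether π^{-1}(V) ∈ τ. V is open in τ_Q iff π^{-1}(V) ∈ τ.
  V = {}: π^{-1}(V) = ∅ ∈ τ ✓.
  V = {[62=64]}: π^{-1}(V) = {62, 64} ∉ τ ✗.
  V = {[63=65]}: π^{-1}(V) = {63, 65} ∉ τ ✗.
  V = {[62=64], [63=65]}: π^{-1}(V) = {62, 63, 64, 65} ∈ τ ✓.
Open sets in the quotient: τ_Q = {{}, {[62=64], [63=65]}} (2 elements).


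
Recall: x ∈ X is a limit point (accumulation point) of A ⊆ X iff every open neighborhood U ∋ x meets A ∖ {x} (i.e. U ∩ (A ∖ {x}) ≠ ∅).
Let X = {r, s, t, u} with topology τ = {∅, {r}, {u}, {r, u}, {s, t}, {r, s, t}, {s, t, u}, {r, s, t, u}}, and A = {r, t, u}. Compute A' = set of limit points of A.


A' = {s}

For each x ∈ X, list the open sets U ∈ τ with x ∈ U, then check whether U ∩ (A ∖ {x}) ≠ ∅ for every such U.
  x = r: open {r} ∋ x has {r} ∩ (A ∖ {r}) = ∅, so x is NOT a limit point.
  x = s: opens ∋ x are {s, t}, {r, s, t}, {s, t, u}, {r, s, t, u}; each meets A ∖ {s}, so x IS a limit point.
  x = t: open {s, t} ∋ x has {s, t} ∩ (A ∖ {t}) = ∅, so x is NOT a limit point.
  x = u: open {u} ∋ x has {u} ∩ (A ∖ {u}) = ∅, so x is NOT a limit point.
Collecting: A' = {s}.


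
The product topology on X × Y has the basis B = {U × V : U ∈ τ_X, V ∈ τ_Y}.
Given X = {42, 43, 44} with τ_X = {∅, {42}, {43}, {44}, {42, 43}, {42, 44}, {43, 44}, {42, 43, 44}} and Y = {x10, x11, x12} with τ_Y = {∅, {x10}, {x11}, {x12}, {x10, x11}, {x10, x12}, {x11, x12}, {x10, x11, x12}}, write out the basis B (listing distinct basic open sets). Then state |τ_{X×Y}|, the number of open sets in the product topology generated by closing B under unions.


Basis B = {∅ × ∅, {42} × {x10}, {42} × {x11}, {42} × {x12}, {43} × {x10}, {43} × {x11}, {43} × {x12}, {44} × {x10}, {44} × {x11}, {44} × {x12}, {42} × {x10, x11}, {42} × {x10, x12}, {42, 43} × {x10}, {42, 44} × {x10}, {42} × {x11, x12}, {42, 43} × {x11}, {42, 44} × {x11}, {42, 43} × {x12}, {42, 44} × {x12}, {43} × {x10, x11}, {43} × {x10, x12}, {43, 44} × {x10}, {43} × {x11, x12}, {43, 44} × {x11}, {43, 44} × {x12}, {44} × {x10, x11}, {44} × {x10, x12}, {44} × {x11, x12}, {42} × {x10, x11, x12}, {42, 43, 44} × {x10}, {42, 43, 44} × {x11}, {42, 43, 44} × {x12}, {43} × {x10, x11, x12}, {44} × {x10, x11, x12}, {42, 43} × {x10, x11}, {42, 44} × {x10, x11}, {42, 43} × {x10, x12}, {42, 44} × {x10, x12}, {42, 43} × {x11, x12}, {42, 44} × {x11, x12}, {43, 44} × {x10, x11}, {43, 44} × {x10, x12}, {43, 44} × {x11, x12}, {42, 43} × {x10, x11, x12}, {42, 44} × {x10, x11, x12}, {42, 43, 44} × {x10, x11}, {42, 43, 44} × {x10, x12}, {42, 43, 44} × {x11, x12}, {43, 44} × {x10, x11, x12}, {42, 43, 44} × {x10, x11, x12}}; |τ_{X×Y}| = 512.

Enumerate products U × V with U ∈ τ_X, V ∈ τ_Y (deduplicated):
  ∅ × ∅ = {} (∅)
  {42} × {x10} = {(42,x10)}
  {42} × {x11} = {(42,x11)}
  {42} × {x12} = {(42,x12)}
  {43} × {x10} = {(43,x10)}
  {43} × {x11} = {(43,x11)}
  {43} × {x12} = {(43,x12)}
  {44} × {x10} = {(44,x10)}
  {44} × {x11} = {(44,x11)}
  {44} × {x12} = {(44,x12)}
  {42} × {x10, x11} = {(42,x10), (42,x11)}
  {42} × {x10, x12} = {(42,x10), (42,x12)}
  {42, 43} × {x10} = {(42,x10), (43,x10)}
  {42, 44} × {x10} = {(42,x10), (44,x10)}
  {42} × {x11, x12} = {(42,x11), (42,x12)}
  {42, 43} × {x11} = {(42,x11), (43,x11)}
  {42, 44} × {x11} = {(42,x11), (44,x11)}
  {42, 43} × {x12} = {(42,x12), (43,x12)}
  {42, 44} × {x12} = {(42,x12), (44,x12)}
  {43} × {x10, x11} = {(43,x10), (43,x11)}
  {43} × {x10, x12} = {(43,x10), (43,x12)}
  {43, 44} × {x10} = {(43,x10), (44,x10)}
  {43} × {x11, x12} = {(43,x11), (43,x12)}
  {43, 44} × {x11} = {(43,x11), (44,x11)}
  {43, 44} × {x12} = {(43,x12), (44,x12)}
  {44} × {x10, x11} = {(44,x10), (44,x11)}
  {44} × {x10, x12} = {(44,x10), (44,x12)}
  {44} × {x11, x12} = {(44,x11), (44,x12)}
  {42} × {x10, x11, x12} = {(42,x10), (42,x11), (42,x12)}
  {42, 43, 44} × {x10} = {(42,x10), (43,x10), (44,x10)}
  {42, 43, 44} × {x11} = {(42,x11), (43,x11), (44,x11)}
  {42, 43, 44} × {x12} = {(42,x12), (43,x12), (44,x12)}
  {43} × {x10, x11, x12} = {(43,x10), (43,x11), (43,x12)}
  {44} × {x10, x11, x12} = {(44,x10), (44,x11), (44,x12)}
  {42, 43} × {x10, x11} = {(42,x10), (42,x11), (43,x10), (43,x11)}
  {42, 44} × {x10, x11} = {(42,x10), (42,x11), (44,x10), (44,x11)}
  {42, 43} × {x10, x12} = {(42,x10), (42,x12), (43,x10), (43,x12)}
  {42, 44} × {x10, x12} = {(42,x10), (42,x12), (44,x10), (44,x12)}
  {42, 43} × {x11, x12} = {(42,x11), (42,x12), (43,x11), (43,x12)}
  {42, 44} × {x11, x12} = {(42,x11), (42,x12), (44,x11), (44,x12)}
  {43, 44} × {x10, x11} = {(43,x10), (43,x11), (44,x10), (44,x11)}
  {43, 44} × {x10, x12} = {(43,x10), (43,x12), (44,x10), (44,x12)}
  {43, 44} × {x11, x12} = {(43,x11), (43,x12), (44,x11), (44,x12)}
  {42, 43} × {x10, x11, x12} = {(42,x10), (42,x11), (42,x12), (43,x10), (43,x11), (43,x12)}
  {42, 44} × {x10, x11, x12} = {(42,x10), (42,x11), (42,x12), (44,x10), (44,x11), (44,x12)}
  {42, 43, 44} × {x10, x11} = {(42,x10), (42,x11), (43,x10), (43,x11), (44,x10), (44,x11)}
  {42, 43, 44} × {x10, x12} = {(42,x10), (42,x12), (43,x10), (43,x12), (44,x10), (44,x12)}
  {42, 43, 44} × {x11, x12} = {(42,x11), (42,x12), (43,x11), (43,x12), (44,x11), (44,x12)}
  {43, 44} × {x10, x11, x12} = {(43,x10), (43,x11), (43,x12), (44,x10), (44,x11), (44,x12)}
  {42, 43, 44} × {x10, x11, x12} = {(42,x10), (42,x11), (42,x12), (43,x10), (43,x11), (43,x12), (44,x10), (44,x11), (44,x12)}
These 50 distinct sets form the basis B.
Close under arbitrary unions to get τ_{X×Y}; counting gives |τ_{X×Y}| = 512.
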